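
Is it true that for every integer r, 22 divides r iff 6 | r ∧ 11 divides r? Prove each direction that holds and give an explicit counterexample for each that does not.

Forward direction. This fails: take r = 22. Certainly 22 ∣ 22, but 6 ∤ 22.

Converse. Suppose 6 ∣ r and 11 ∣ r. Any common multiple of 6 and 11 is a multiple of their lcm; here gcd(6, 11) = 1, so lcm(6, 11) = 6·11 = 66, so 66 ∣ r. Since 22 ∣ 66, it follows that 22 ∣ r.

Only the reverse direction holds.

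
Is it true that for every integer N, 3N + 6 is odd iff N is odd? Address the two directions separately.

(⇒) Suppose 3N + 6 is odd. Since 3 is odd, 3N and N have the same parity, so 3N + 6 ≡ N + 6 (mod 2). As 6 is even, 3N + 6 is odd exactly when N is odd. Thus N is odd.

(⇐) Conversely, suppose N is odd; write N = 2j + 1. Then 3N + 6 = 3·(2j + 1) + 6 = 2·3j + 9, which is odd.

Both implications hold.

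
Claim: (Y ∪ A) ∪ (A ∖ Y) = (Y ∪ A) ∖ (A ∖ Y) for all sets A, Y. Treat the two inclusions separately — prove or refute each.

The sets are not equal: only the reverse inclusion holds.

(⊆) This inclusion fails. Take A = {1}, Y = ∅; then 1 ∈ (Y ∪ A) ∪ (A ∖ Y) but 1 ∉ (Y ∪ A) ∖ (A ∖ Y).

(⊇) Let x ∈ (Y ∪ A) ∖ (A ∖ Y). Then either x ∈ Y and x ∉ A; or x ∈ A ∩ Y. In each case x ∈ (Y ∪ A) ∪ (A ∖ Y), so (Y ∪ A) ∖ (A ∖ Y) ⊆ (Y ∪ A) ∪ (A ∖ Y).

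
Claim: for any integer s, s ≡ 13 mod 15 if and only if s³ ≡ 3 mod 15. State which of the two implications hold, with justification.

Neither direction holds.

[⇒] This fails: take s = 13. Then 13 ≡ 13 (mod 15), but 13³ = 2197 ≡ 7 (mod 15), not 3.

[⇐] This fails: take s = 12. Then 12³ = 1728 ≡ 3 (mod 15), yet 12 ≡ 12 (mod 15), not 13.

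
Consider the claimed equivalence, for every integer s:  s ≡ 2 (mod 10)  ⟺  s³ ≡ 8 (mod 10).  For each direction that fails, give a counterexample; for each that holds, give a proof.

[⇒] Suppose s ≡ 2 (mod 10). Write s = 10j + 2. Then (10j + 2)³ = 1000j³ + 600j² + 120j + 8 = 10(100j³ + 60j² + 12j) + 8, so s³ ≡ 8 (mod 10).

[⇐] Conversely, suppose s³ ≡ 8 (mod 10). The only residue r in {0, …, 9} with r³ ≡ 8 (mod 10) is r = 2, so s ≡ 2 (mod 10).

Both directions hold.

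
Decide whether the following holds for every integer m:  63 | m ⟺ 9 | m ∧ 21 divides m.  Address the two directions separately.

[⇐] Suppose 9 ∣ m and 21 ∣ m. Any common multiple of 9 and 21 is a multiple of their lcm; here lcm(9, 21) = 9·21/gcd(9, 21) = 189/3 = 63, so 63 ∣ m.

[⇒] If 63 ∣ m, write m = 63q. Since 63 = 7·9, m = 9·(7q), so 9 ∣ m; and since 63 = 3·21, m = 21·(3q), so 21 ∣ m.

Equivalent; both directions hold.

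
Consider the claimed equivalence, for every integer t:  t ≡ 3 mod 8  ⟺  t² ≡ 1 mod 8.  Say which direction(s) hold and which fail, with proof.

(⇒) holds; (⇐) fails.

(→) Suppose t ≡ 3 mod 8. Write t = 8j + 3. Then (8j + 3)² = 64j² + 48j + 9 = 8(8j² + 6j + 1) + 1, so t² ≡ 1 (mod 8).

(←) This fails: take t = 1. Then 1² = 1 ≡ 1 (mod 8), yet 1 ≡ 1 (mod 8), not 3.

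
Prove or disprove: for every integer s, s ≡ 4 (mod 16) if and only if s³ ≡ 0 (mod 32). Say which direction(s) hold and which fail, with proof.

[⇒] Suppose s ≡ 4 (mod 16). Working modulo 32, s ∈ {4, 20}; for each such r, r³ ≡ 0 (mod 32).

[⇐] This fails: take s = 0. Then 0³ = 0 ≡ 0 (mod 32), yet 0 ≡ 0 (mod 16), not 4.

Only the forward direction holds.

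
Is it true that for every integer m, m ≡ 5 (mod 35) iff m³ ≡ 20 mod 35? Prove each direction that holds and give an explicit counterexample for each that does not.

(⇒) Suppose m ≡ 5 (mod 35). Write m = 35j + 5. Then (35j + 5)³ = 42875j³ + 18375j² + 2625j + 125 = 35(1225j³ + 525j² + 75j + 3) + 20, so m³ ≡ 20 (mod 35).

(⇐) This fails: take m = 10. Then 10³ = 1000 ≡ 20 (mod 35), yet 10 ≡ 10 (mod 35), not 5.

(⇒) holds; (⇐) fails.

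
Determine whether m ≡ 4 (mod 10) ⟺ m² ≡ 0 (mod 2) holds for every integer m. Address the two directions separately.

The forward direction holds; the converse fails.

Forward direction. Suppose m ≡ 4 (mod 10). Then m² ≡ 4² = 16 (mod 10), and since 2 ∣ 10, also m² ≡ 0 (mod 2).

Converse. This fails: take m = 0. Then 0² = 0 ≡ 0 (mod 2), yet 0 ≡ 0 (mod 10), not 4.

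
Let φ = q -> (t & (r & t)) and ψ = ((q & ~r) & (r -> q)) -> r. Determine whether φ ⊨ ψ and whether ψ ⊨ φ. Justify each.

Not equivalent: only (⇒) holds.

[⇒] Assume the antecedent. If r is true, ((q & ~r) & (r -> q)) -> r reduces to true regardless of the other variables. If r is false, the antecedent forces (r = F, q = F, t = F) or (r = F, q = F, t = T), and ((q & ~r) & (r -> q)) -> r holds there. Either way ((q & ~r) & (r -> q)) -> r holds.

[⇐] This fails. Under r = T, q = T, t = F, the left side is false but the right side is true.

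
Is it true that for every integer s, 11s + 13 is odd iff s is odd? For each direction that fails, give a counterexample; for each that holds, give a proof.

(⇒) fails and (⇐) fails.

(→) This fails: s = 0 gives 11s + 13 = 13, which is odd, but 0 is even, not odd.

(←) This also fails: s = 3 is odd, but 11s + 13 = 46 is even, not odd.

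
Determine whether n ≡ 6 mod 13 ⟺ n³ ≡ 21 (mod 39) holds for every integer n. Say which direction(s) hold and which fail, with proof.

(⟹) This fails: take n = 19. Then 19 ≡ 6 (mod 13), but 19³ = 6859 ≡ 34 (mod 39), not 21.

(⟸) This fails: take n = 15. Then 15³ = 3375 ≡ 21 (mod 39), yet 15 ≡ 2 (mod 13), not 6.

Neither implication holds.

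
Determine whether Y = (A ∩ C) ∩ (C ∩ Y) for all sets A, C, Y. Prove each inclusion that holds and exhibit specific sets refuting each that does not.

The sets are not equal: only the reverse inclusion holds.

Forward inclusion. This inclusion fails. Take A = ∅, C = ∅, Y = {1}; then 1 ∈ Y but 1 ∉ (A ∩ C) ∩ (C ∩ Y).

Reverse inclusion. Let x ∈ (A ∩ C) ∩ (C ∩ Y). Then x ∈ A ∩ C ∩ Y, from which x ∈ Y.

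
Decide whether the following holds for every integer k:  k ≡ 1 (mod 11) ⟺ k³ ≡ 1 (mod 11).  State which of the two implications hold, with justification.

Equivalent; both directions hold.

(⟹) Suppose k ≡ 1 (mod 11). Write k = 11j + 1. Then (11j + 1)³ = 1331j³ + 363j² + 33j + 1 = 11(121j³ + 33j² + 3j) + 1, so k³ ≡ 1 (mod 11).

(⟸) Conversely, suppose k³ ≡ 1 (mod 11). The only residue r in {0, …, 10} with r³ ≡ 1 (mod 11) is r = 1, so k ≡ 1 (mod 11).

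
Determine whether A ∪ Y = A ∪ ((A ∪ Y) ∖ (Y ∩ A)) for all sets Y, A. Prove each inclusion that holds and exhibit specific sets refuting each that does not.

The two sets are equal.

Forward inclusion. Let x ∈ A ∪ Y. Then either x ∈ Y and x ∉ A; or x ∈ A and x ∉ Y; or x ∈ Y ∩ A. In each case x ∈ A ∪ ((A ∪ Y) ∖ (Y ∩ A)), so A ∪ Y ⊆ A ∪ ((A ∪ Y) ∖ (Y ∩ A)).

Reverse inclusion. Let x ∈ A ∪ ((A ∪ Y) ∖ (Y ∩ A)). Then either x ∈ Y and x ∉ A; or x ∈ A and x ∉ Y; or x ∈ Y ∩ A. In each case x ∈ A ∪ Y, so A ∪ ((A ∪ Y) ∖ (Y ∩ A)) ⊆ A ∪ Y.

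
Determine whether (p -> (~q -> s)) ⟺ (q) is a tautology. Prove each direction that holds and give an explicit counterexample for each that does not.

(⟹) This fails. Under s = F, p = F, q = F, the left side is true but the right side is false.

(⟸) Assume the antecedent. If s is true, p -> (~q -> s) reduces to true regardless of the other variables. If s is false, the antecedent forces (s = F, p = F, q = T) or (s = F, p = T, q = T), and p -> (~q -> s) holds there. Either way p -> (~q -> s) holds.

Only the converse holds.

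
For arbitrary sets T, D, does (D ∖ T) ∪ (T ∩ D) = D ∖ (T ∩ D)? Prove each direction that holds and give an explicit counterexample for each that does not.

The sets are not equal: only the reverse inclusion holds.

Forward inclusion. This inclusion fails. Take T = {1}, D = {1}; then 1 ∈ (D ∖ T) ∪ (T ∩ D) but 1 ∉ D ∖ (T ∩ D).

Reverse inclusion. Let x ∈ D ∖ (T ∩ D). Then x ∈ D and x ∉ T, from which x ∈ (D ∖ T) ∪ (T ∩ D).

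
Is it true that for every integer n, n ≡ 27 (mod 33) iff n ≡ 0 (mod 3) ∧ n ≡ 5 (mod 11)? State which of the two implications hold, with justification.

Both directions hold; the statement is true.

(⟹) Suppose n ≡ 27 (mod 33); write n = 33j + 27. Since 3 ∣ 33, reducing mod 3 gives n ≡ 27 ≡ 0 (mod 3); since 11 ∣ 33, reducing mod 11 gives n ≡ 27 ≡ 5 (mod 11).

(⟸) Conversely, if n ≡ 0 (mod 3) and n ≡ 5 (mod 11), then by the Chinese remainder theorem n ≡ 27 (mod 33). This is exactly n ≡ 27 (mod 33).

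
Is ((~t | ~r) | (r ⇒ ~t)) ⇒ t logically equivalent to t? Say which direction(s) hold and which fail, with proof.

(⇐) Assume the antecedent. If r is true, the antecedent forces (r = T, t = T), and ((~t | ~r) | (r ⇒ ~t)) ⇒ t holds there. If r is false, the antecedent forces (r = F, t = T), and ((~t | ~r) | (r ⇒ ~t)) ⇒ t holds there. Either way ((~t | ~r) | (r ⇒ ~t)) ⇒ t holds.

(⇒) Assume the antecedent. If r is true, the antecedent forces (r = T, t = T), and t holds there. If r is false, the antecedent forces (r = F, t = T), and t holds there. Either way t holds.

Equivalent; both directions hold.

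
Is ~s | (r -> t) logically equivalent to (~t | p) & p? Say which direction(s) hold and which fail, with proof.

Neither implication holds.

(⟹) This fails. Under p = F, t = F, s = F, r = F, the left side is true but the right side is false.

(⟸) This fails. Under p = T, t = F, s = T, r = T, the left side is false but the right side is true.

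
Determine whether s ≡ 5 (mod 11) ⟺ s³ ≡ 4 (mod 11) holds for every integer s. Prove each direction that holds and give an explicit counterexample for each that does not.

Forward direction. Suppose s ≡ 5 (mod 11). Write s = 11j + 5. Then (11j + 5)³ = 1331j³ + 1815j² + 825j + 125 = 11(121j³ + 165j² + 75j + 11) + 4, so s³ ≡ 4 (mod 11).

Converse. Suppose s³ ≡ 4 (mod 11). The only residue r in {0, …, 10} with r³ ≡ 4 (mod 11) is r = 5, so s ≡ 5 (mod 11).

Both implications hold.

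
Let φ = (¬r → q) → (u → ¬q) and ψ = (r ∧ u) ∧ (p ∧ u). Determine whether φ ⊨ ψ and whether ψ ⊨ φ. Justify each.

(⇒) This fails. Under p = F, u = F, q = F, r = F, the left side is true but the right side is false.

(⇐) This fails. Under p = T, u = T, q = T, r = T, the left side is false but the right side is true.

(⇒) fails and (⇐) fails.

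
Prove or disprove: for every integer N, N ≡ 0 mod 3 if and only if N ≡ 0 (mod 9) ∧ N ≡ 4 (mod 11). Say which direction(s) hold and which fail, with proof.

(⇒) This fails: N = 0 gives 0 ≡ 0 (mod 3) but 0 ≡ 0 (mod 11), so the conjunction on the right does not hold.

(⇐) Conversely, if N ≡ 0 (mod 9) and N ≡ 4 (mod 11), then by the Chinese remainder theorem N ≡ 81 (mod 99). Since 81 ≡ 0 (mod 3) and 3 ∣ 99, we get N ≡ 0 (mod 3).

(⇒) fails; (⇐) holds.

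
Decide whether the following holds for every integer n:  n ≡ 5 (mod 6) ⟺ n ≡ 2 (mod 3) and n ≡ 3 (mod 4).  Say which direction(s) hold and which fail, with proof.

(→) This fails: n = 5 gives 5 ≡ 5 (mod 6) but 5 ≡ 1 (mod 4), so the conjunction on the right does not hold.

(←) Conversely, if n ≡ 2 (mod 3) and n ≡ 3 (mod 4), then by the Chinese remainder theorem n ≡ 11 (mod 12). Since 11 ≡ 5 (mod 6) and 6 ∣ 12, we get n ≡ 5 (mod 6).

Only the converse holds.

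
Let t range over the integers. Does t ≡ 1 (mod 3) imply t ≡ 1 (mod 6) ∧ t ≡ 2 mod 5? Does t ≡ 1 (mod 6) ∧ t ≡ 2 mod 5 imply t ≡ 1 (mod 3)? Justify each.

(⇒) fails; (⇐) holds.

(⟹) This fails: t = 1 gives 1 ≡ 1 (mod 3) but 1 ≡ 1 (mod 5), so the conjunction on the right does not hold.

(⟸) Conversely, if t ≡ 1 (mod 6) and t ≡ 2 (mod 5), then by the Chinese remainder theorem t ≡ 7 (mod 30). Since 7 ≡ 1 (mod 3) and 3 ∣ 30, we get t ≡ 1 (mod 3).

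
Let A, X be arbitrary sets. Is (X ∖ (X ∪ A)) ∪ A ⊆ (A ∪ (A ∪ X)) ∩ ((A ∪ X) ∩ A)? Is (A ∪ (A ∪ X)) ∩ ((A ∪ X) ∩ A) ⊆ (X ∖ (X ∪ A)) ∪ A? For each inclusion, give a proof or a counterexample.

The two sets are equal.

Reverse inclusion. Let x ∈ (A ∪ (A ∪ X)) ∩ ((A ∪ X) ∩ A). Then either x ∈ A and x ∉ X; or x ∈ A ∩ X. In each case x ∈ (X ∖ (X ∪ A)) ∪ A, so (A ∪ (A ∪ X)) ∩ ((A ∪ X) ∩ A) ⊆ (X ∖ (X ∪ A)) ∪ A.

Forward inclusion. Let x ∈ (X ∖ (X ∪ A)) ∪ A. Then either x ∈ A and x ∉ X; or x ∈ A ∩ X. In each case x ∈ (A ∪ (A ∪ X)) ∩ ((A ∪ X) ∩ A), so (X ∖ (X ∪ A)) ∪ A ⊆ (A ∪ (A ∪ X)) ∩ ((A ∪ X) ∩ A).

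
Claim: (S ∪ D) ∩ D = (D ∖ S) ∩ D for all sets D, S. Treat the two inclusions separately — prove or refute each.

(⟹) This inclusion fails. Take D = {1}, S = {1}; then 1 ∈ (S ∪ D) ∩ D but 1 ∉ (D ∖ S) ∩ D.

(⟸) Let x ∈ (D ∖ S) ∩ D. Then x ∈ D and x ∉ S, from which x ∈ (S ∪ D) ∩ D.

Only the reverse inclusion holds.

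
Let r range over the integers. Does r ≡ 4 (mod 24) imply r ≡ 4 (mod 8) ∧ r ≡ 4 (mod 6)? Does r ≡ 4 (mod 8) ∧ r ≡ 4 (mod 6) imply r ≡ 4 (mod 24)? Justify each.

(⟹) Suppose r ≡ 4 (mod 24); write r = 24j + 4. Since 8 ∣ 24, reducing mod 8 gives r ≡ 4 (mod 8); since 6 ∣ 24, reducing mod 6 gives r ≡ 4 (mod 6).

(⟸) Conversely, if r ≡ 4 (mod 8) and r ≡ 4 (mod 6), then by the Chinese remainder theorem r ≡ 4 (mod 24). This is exactly r ≡ 4 (mod 24).

Both directions hold.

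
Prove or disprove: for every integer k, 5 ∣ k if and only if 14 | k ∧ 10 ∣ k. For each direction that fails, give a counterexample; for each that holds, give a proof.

(→) This fails: take k = 5. Certainly 5 ∣ 5, but 14 ∤ 5.

(←) Suppose 14 ∣ k and 10 ∣ k. Any common multiple of 14 and 10 is a multiple of their lcm; here lcm(14, 10) = 14·10/gcd(14, 10) = 140/2 = 70, so 70 ∣ k. Since 5 ∣ 70, it follows that 5 ∣ k.

The forward direction fails; the converse holds.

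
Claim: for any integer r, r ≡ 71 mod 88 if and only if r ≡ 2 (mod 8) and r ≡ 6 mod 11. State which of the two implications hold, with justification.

Neither implication holds.

(⟹) This fails: r = 71 gives 71 ≡ 71 (mod 88) but 71 ≡ 7 (mod 8), so the conjunction on the right does not hold.

(⟸) This fails: r = 50 satisfies both congruences on the right (50 ≡ 2 mod 8 and 50 ≡ 6 mod 11) yet 50 ≡ 50 (mod 88), not 71.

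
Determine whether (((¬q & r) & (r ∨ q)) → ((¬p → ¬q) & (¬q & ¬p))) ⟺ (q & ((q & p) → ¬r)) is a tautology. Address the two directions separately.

(⇒) fails; (⇐) holds.

(⟹) This fails. Under q = F, r = F, p = F, the left side is true but the right side is false.

(⟸) Assume the antecedent. If q is true, the consequent reduces to true regardless of the other variables. If q is false, the antecedent cannot hold. Either way the consequent holds.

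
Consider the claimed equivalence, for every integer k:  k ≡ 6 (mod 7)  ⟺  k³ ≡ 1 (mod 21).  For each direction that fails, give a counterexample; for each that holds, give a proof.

(⇒) fails and (⇐) fails.

(⇒) This fails: take k = 6. Then 6 ≡ 6 (mod 7), but 6³ = 216 ≡ 6 (mod 21), not 1.

(⇐) This fails: take k = 1. Then 1³ = 1 ≡ 1 (mod 21), yet 1 ≡ 1 (mod 7), not 6.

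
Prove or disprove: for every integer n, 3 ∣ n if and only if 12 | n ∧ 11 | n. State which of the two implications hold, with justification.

The forward direction fails; the converse holds.

(⟹) This fails: take n = 3. Certainly 3 ∣ 3, but 12 ∤ 3.

(⟸) Suppose 12 ∣ n and 11 ∣ n. Any common multiple of 12 and 11 is a multiple of their lcm; here gcd(12, 11) = 1, so lcm(12, 11) = 12·11 = 132, so 132 ∣ n. Since 3 ∣ 132, it follows that 3 ∣ n.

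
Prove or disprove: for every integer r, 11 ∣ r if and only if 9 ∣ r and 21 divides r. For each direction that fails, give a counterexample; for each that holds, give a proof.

[⇒] This fails: take r = 11. Certainly 11 ∣ 11, but 9 ∤ 11.

[⇐] This fails: take r = 63. Both 9 ∣ 63 and 21 ∣ 63, yet 63 is not a multiple of 11 (since 63 = 5·11 + 8), so 11 ∤ 63.

Both directions fail.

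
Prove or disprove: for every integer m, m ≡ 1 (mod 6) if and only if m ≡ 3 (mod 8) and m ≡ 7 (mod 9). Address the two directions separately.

(⇒) This fails: m = 1 gives 1 ≡ 1 (mod 6) but 1 ≡ 1 (mod 8), so the conjunction on the right does not hold.

(⇐) Conversely, if m ≡ 3 (mod 8) and m ≡ 7 (mod 9), then by the Chinese remainder theorem m ≡ 43 (mod 72). Since 43 ≡ 1 (mod 6) and 6 ∣ 72, we get m ≡ 1 (mod 6).

(⇒) fails; (⇐) holds.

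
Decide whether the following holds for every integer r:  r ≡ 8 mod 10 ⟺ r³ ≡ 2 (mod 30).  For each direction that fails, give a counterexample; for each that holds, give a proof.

Not equivalent: only (⇐) holds.

(⇒) This fails: take r = 18. Then 18 ≡ 8 (mod 10), but 18³ = 5832 ≡ 12 (mod 30), not 2.

(⇐) Conversely, the residues r modulo 30 with r³ ≡ 2 (mod 30) are exactly {8}, and each is ≡ 8 (mod 10).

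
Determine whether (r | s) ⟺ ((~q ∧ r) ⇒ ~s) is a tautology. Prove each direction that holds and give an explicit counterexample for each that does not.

(⟹) This fails. Under q = F, s = T, r = T, the left side is true but the right side is false.

(⟸) This fails. Under q = F, s = F, r = F, the left side is false but the right side is true.

Neither direction holds.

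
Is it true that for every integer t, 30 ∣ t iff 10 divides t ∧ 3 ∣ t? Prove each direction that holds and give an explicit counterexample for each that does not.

The biconditional holds.

Forward direction. If 30 ∣ t, write t = 30q. Since 30 = 3·10, t = 10·(3q), so 10 ∣ t; and since 30 = 10·3, t = 3·(10q), so 3 ∣ t.

Converse. Suppose 10 ∣ t and 3 ∣ t. Any common multiple of 10 and 3 is a multiple of their lcm; here gcd(10, 3) = 1, so lcm(10, 3) = 10·3 = 30, so 30 ∣ t.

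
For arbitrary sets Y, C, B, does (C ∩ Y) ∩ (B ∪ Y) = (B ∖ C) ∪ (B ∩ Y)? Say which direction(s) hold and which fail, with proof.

(⊆) This inclusion fails. Take Y = {1}, C = {1}, B = ∅; then 1 ∈ (C ∩ Y) ∩ (B ∪ Y) but 1 ∉ (B ∖ C) ∪ (B ∩ Y).

(⊇) This inclusion fails. Take Y = ∅, C = ∅, B = {1}; then 1 ∈ (B ∖ C) ∪ (B ∩ Y) but 1 ∉ (C ∩ Y) ∩ (B ∪ Y).

Both inclusions fail.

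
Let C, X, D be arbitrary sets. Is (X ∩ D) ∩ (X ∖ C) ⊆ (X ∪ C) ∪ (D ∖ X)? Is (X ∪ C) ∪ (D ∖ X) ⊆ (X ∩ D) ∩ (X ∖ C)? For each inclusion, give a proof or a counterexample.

Forward inclusion. Let x ∈ (X ∩ D) ∩ (X ∖ C). Then x ∈ X ∩ D and x ∉ C, from which x ∈ (X ∪ C) ∪ (D ∖ X).

Reverse inclusion. This inclusion fails. Take C = {1}, X = ∅, D = ∅; then 1 ∈ (X ∪ C) ∪ (D ∖ X) but 1 ∉ (X ∩ D) ∩ (X ∖ C).

The sets are not equal: only the forward inclusion holds.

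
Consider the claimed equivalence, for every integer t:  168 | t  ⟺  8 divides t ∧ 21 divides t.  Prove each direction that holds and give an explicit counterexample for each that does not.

[⇒] If 168 ∣ t, write t = 168q. Since 168 = 21·8, t = 8·(21q), so 8 ∣ t; and since 168 = 8·21, t = 21·(8q), so 21 ∣ t.

[⇐] Suppose 8 ∣ t and 21 ∣ t. Any common multiple of 8 and 21 is a multiple of their lcm; here gcd(8, 21) = 1, so lcm(8, 21) = 8·21 = 168, so 168 ∣ t.

Both directions hold.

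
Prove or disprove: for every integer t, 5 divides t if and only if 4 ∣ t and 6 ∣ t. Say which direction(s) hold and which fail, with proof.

Forward direction. This fails: take t = 5. Certainly 5 ∣ 5, but 4 ∤ 5.

Converse. This fails: take t = 12. Both 4 ∣ 12 and 6 ∣ 12, yet 12 is not a multiple of 5 (since 12 = 2·5 + 2), so 5 ∤ 12.

Neither implication holds.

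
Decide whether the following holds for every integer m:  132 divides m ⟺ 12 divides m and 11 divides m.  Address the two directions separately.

(⇒) If 132 ∣ m, write m = 132q. Since 132 = 11·12, m = 12·(11q), so 12 ∣ m; and since 132 = 12·11, m = 11·(12q), so 11 ∣ m.

(⇐) Suppose 12 ∣ m and 11 ∣ m. Any common multiple of 12 and 11 is a multiple of their lcm; here gcd(12, 11) = 1, so lcm(12, 11) = 12·11 = 132, so 132 ∣ m.

Both directions hold; the statement is true.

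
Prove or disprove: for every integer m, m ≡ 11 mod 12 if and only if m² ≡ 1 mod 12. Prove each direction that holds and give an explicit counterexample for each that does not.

(←) This fails: take m = 1. Then 1² = 1 ≡ 1 (mod 12), yet 1 ≡ 1 (mod 12), not 11.

(→) Suppose m ≡ 11 mod 12. Write m = 12j + 11. Then (12j + 11)² = 144j² + 264j + 121 = 12(12j² + 22j + 10) + 1, so m² ≡ 1 (mod 12).

Only the forward direction holds.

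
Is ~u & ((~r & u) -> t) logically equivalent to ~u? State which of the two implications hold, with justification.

(→) Assume the antecedent. If t is true, the antecedent forces (t = T, u = F, r = F) or (t = T, u = F, r = T), and ~u holds there. If t is false, the antecedent forces (t = F, u = F, r = F) or (t = F, u = F, r = T), and ~u holds there. Either way ~u holds.

(←) Assume the antecedent. If t is true, the antecedent forces (t = T, u = F, r = F) or (t = T, u = F, r = T), and ~u & ((~r & u) -> t) holds there. If t is false, the antecedent forces (t = F, u = F, r = F) or (t = F, u = F, r = T), and ~u & ((~r & u) -> t) holds there. Either way ~u & ((~r & u) -> t) holds.

Both directions hold.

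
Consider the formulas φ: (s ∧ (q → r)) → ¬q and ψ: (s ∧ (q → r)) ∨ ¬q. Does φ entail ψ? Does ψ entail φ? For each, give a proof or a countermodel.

(⇒) fails and (⇐) fails.

(→) This fails. Under q = T, s = F, r = F, the left side is true but the right side is false.

(←) This fails. Under q = T, s = T, r = T, the left side is false but the right side is true.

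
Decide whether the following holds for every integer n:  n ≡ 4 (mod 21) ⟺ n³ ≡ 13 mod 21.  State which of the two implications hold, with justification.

(⟹) This fails: take n = 4. Then 4 ≡ 4 (mod 21), but 4³ = 64 ≡ 1 (mod 21), not 13.

(⟸) This fails: take n = 10. Then 10³ = 1000 ≡ 13 (mod 21), yet 10 ≡ 10 (mod 21), not 4.

Neither direction holds.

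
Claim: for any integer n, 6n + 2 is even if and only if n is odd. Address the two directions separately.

Converse. Suppose n is odd. Since 6 is even, 6n is even for every n, so 6n + 2 has the same parity as 2, which is even. Hence 6n + 2 is even.

Forward direction. This fails: take n = 6. Then 6n + 2 = 38, which is even, yet n = 6 is even, not odd.

The forward direction fails; the converse holds.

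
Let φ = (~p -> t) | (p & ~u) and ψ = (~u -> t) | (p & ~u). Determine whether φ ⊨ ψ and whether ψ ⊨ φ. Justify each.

(⇒) Assume the antecedent. If p is true, (~u -> t) | (p & ~u) reduces to true regardless of the other variables. If p is false, the antecedent forces (p = F, t = T, u = F) or (p = F, t = T, u = T), and (~u -> t) | (p & ~u) holds there. Either way (~u -> t) | (p & ~u) holds.

(⇐) This fails. Under p = F, t = F, u = T, the left side is false but the right side is true.

The forward direction holds; the converse fails.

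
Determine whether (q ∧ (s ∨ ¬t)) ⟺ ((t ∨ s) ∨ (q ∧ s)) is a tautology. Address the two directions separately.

(⇒) This fails. Under q = T, s = F, t = F, the left side is true but the right side is false.

(⇐) This fails. Under q = F, s = T, t = F, the left side is false but the right side is true.

(⇒) fails and (⇐) fails.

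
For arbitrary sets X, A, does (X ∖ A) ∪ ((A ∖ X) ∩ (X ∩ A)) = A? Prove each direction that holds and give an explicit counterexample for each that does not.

Neither inclusion holds.

Forward inclusion. This inclusion fails. Take X = {1}, A = ∅; then 1 ∈ (X ∖ A) ∪ ((A ∖ X) ∩ (X ∩ A)) but 1 ∉ A.

Reverse inclusion. This inclusion fails. Take X = ∅, A = {1}; then 1 ∈ A but 1 ∉ (X ∖ A) ∪ ((A ∖ X) ∩ (X ∩ A)).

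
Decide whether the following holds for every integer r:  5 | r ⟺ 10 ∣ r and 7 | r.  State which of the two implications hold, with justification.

Not equivalent: only (⇐) holds.

[⇐] Suppose 10 ∣ r and 7 ∣ r. Any common multiple of 10 and 7 is a multiple of their lcm; here gcd(10, 7) = 1, so lcm(10, 7) = 10·7 = 70, so 70 ∣ r. Since 5 ∣ 70, it follows that 5 ∣ r.

[⇒] This fails: take r = 5. Certainly 5 ∣ 5, but 10 ∤ 5.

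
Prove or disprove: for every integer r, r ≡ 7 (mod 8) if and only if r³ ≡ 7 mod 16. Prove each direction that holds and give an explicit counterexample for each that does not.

(⟹) This fails: take r = 15. Then 15 ≡ 7 (mod 8), but 15³ = 3375 ≡ 15 (mod 16), not 7.

(⟸) Conversely, the residues r modulo 16 with r³ ≡ 7 (mod 16) are exactly {7}, and each is ≡ 7 (mod 8).

Only the converse holds.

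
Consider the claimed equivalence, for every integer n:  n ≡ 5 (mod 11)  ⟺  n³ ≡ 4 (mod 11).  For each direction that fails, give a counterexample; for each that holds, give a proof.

Both implications hold.

[⇐] Suppose n³ ≡ 4 (mod 11). The only residue r in {0, …, 10} with r³ ≡ 4 (mod 11) is r = 5, so n ≡ 5 (mod 11).

[⇒] Suppose n ≡ 5 (mod 11). Write n = 11j + 5. Then (11j + 5)³ = 1331j³ + 1815j² + 825j + 125 = 11(121j³ + 165j² + 75j + 11) + 4, so n³ ≡ 4 (mod 11).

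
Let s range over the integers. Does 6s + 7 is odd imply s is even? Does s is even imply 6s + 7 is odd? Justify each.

Only the converse holds.

(→) This fails: take s = 3. Then 6s + 7 = 25, which is odd, yet s = 3 is odd, not even.

(←) Suppose s is even. Since 6 is even, 6s is even for every s, so 6s + 7 has the same parity as 7, which is odd. Hence 6s + 7 is odd.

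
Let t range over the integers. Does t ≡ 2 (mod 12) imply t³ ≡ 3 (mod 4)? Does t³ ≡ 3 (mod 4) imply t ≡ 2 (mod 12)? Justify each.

Both directions fail.

(→) This fails: take t = 2. Then 2 ≡ 2 (mod 12), but 2³ = 8 ≡ 0 (mod 4), not 3.

(←) This fails: take t = 3. Then 3³ = 27 ≡ 3 (mod 4), yet 3 ≡ 3 (mod 12), not 2.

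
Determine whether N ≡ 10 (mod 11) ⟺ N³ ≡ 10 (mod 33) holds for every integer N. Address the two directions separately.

Forward direction. This fails: take N = 21. Then 21 ≡ 10 (mod 11), but 21³ = 9261 ≡ 21 (mod 33), not 10.

Converse. The residues r modulo 33 with r³ ≡ 10 (mod 33) are exactly {10}, and each is ≡ 10 (mod 11).

Only the converse holds.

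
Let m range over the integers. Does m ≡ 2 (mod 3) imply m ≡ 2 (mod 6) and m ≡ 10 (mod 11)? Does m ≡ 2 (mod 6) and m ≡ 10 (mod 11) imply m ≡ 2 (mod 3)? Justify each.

(⟹) This fails: m = 2 gives 2 ≡ 2 (mod 3) but 2 ≡ 2 (mod 11), so the conjunction on the right does not hold.

(⟸) Conversely, if m ≡ 2 (mod 6) and m ≡ 10 (mod 11), then by the Chinese remainder theorem m ≡ 32 (mod 66). Since 32 ≡ 2 (mod 3) and 3 ∣ 66, we get m ≡ 2 (mod 3).

Only the reverse direction holds.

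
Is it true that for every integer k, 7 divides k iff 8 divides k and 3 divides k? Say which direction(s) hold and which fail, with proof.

Neither implication holds.

(→) This fails: take k = 7. Certainly 7 ∣ 7, but 8 ∤ 7.

(←) This fails: take k = 24. Both 8 ∣ 24 and 3 ∣ 24, yet 24 is not a multiple of 7 (since 24 = 3·7 + 3), so 7 ∤ 24.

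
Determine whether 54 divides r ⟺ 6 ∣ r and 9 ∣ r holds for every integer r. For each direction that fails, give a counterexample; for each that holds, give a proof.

(⇐) This fails: take r = 18. Both 6 ∣ 18 and 9 ∣ 18, yet 18 is not a multiple of 54 (since 18 = 0·54 + 18), so 54 ∤ 18.

(⇒) If 54 ∣ r, write r = 54q. Since 54 = 9·6, r = 6·(9q), so 6 ∣ r; and since 54 = 6·9, r = 9·(6q), so 9 ∣ r.

Not equivalent: only (⇒) holds.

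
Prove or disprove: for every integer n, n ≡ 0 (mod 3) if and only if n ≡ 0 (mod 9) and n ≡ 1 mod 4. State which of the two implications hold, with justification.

(→) This fails: n = 0 gives 0 ≡ 0 (mod 3) but 0 ≡ 0 (mod 4), so the conjunction on the right does not hold.

(←) Conversely, if n ≡ 0 (mod 9) and n ≡ 1 (mod 4), then by the Chinese remainder theorem n ≡ 9 (mod 36). Since 9 ≡ 0 (mod 3) and 3 ∣ 36, we get n ≡ 0 (mod 3).

Only the reverse direction holds.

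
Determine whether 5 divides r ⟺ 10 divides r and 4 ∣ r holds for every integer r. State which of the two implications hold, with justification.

Only the reverse direction holds.

(⇒) This fails: take r = 5. Certainly 5 ∣ 5, but 10 ∤ 5.

(⇐) Suppose 10 ∣ r and 4 ∣ r. Any common multiple of 10 and 4 is a multiple of their lcm; here lcm(10, 4) = 10·4/gcd(10, 4) = 40/2 = 20, so 20 ∣ r. Since 5 ∣ 20, it follows that 5 ∣ r.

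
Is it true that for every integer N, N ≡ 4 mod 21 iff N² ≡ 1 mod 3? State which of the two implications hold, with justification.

(⇒) Suppose N ≡ 4 (mod 21). Then N² ≡ 4² = 16 (mod 21), and since 3 ∣ 21, also N² ≡ 1 (mod 3).

(⇐) This fails: take N = 1. Then 1² = 1 ≡ 1 (mod 3), yet 1 ≡ 1 (mod 21), not 4.

Only the forward direction holds.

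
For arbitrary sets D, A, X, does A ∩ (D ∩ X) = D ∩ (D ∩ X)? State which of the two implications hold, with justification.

(⊆) Let x ∈ A ∩ (D ∩ X). Then x ∈ D ∩ A ∩ X, from which x ∈ D ∩ (D ∩ X).

(⊇) This inclusion fails. Take D = {1}, A = ∅, X = {1}; then 1 ∈ D ∩ (D ∩ X) but 1 ∉ A ∩ (D ∩ X).

The sets are not equal: only the forward inclusion holds.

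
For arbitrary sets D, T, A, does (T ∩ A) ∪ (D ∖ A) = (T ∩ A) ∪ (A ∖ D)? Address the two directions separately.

(⊆) fails and (⊇) fails.

(⊆) This inclusion fails. Take D = {1}, T = ∅, A = ∅; then 1 ∈ (T ∩ A) ∪ (D ∖ A) but 1 ∉ (T ∩ A) ∪ (A ∖ D).

(⊇) This inclusion fails. Take D = ∅, T = ∅, A = {1}; then 1 ∈ (T ∩ A) ∪ (A ∖ D) but 1 ∉ (T ∩ A) ∪ (D ∖ A).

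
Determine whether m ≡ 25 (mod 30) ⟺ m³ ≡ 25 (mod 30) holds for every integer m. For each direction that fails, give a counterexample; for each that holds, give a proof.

Both directions hold; the statement is true.

Forward direction. Suppose m ≡ 25 (mod 30). Write m = 30j + 25. Then (30j + 25)³ = 27000j³ + 67500j² + 56250j + 15625 = 30(900j³ + 2250j² + 1875j + 520) + 25, so m³ ≡ 25 (mod 30).

Converse. Suppose m³ ≡ 25 (mod 30). The only residue r in {0, …, 29} with r³ ≡ 25 (mod 30) is r = 25, so m ≡ 25 (mod 30).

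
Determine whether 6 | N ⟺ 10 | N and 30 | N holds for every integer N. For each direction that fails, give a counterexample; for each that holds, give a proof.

Only the converse holds.

(⟹) This fails: take N = 6. Certainly 6 ∣ 6, but 10 ∤ 6.

(⟸) Suppose 10 ∣ N and 30 ∣ N. Any common multiple of 10 and 30 is a multiple of their lcm; here lcm(10, 30) = 10·30/gcd(10, 30) = 300/10 = 30, so 30 ∣ N. Since 6 ∣ 30, it follows that 6 ∣ N.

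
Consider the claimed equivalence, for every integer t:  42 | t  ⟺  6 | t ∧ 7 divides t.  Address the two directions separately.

Equivalent; both directions hold.

Forward direction. If 42 ∣ t, write t = 42q. Since 42 = 7·6, t = 6·(7q), so 6 ∣ t; and since 42 = 6·7, t = 7·(6q), so 7 ∣ t.

Converse. Suppose 6 ∣ t and 7 ∣ t. Any common multiple of 6 and 7 is a multiple of their lcm; here gcd(6, 7) = 1, so lcm(6, 7) = 6·7 = 42, so 42 ∣ t.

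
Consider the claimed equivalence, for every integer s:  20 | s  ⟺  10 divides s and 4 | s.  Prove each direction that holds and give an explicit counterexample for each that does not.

Equivalent; both directions hold.

[⇒] If 20 ∣ s, write s = 20q. Since 20 = 2·10, s = 10·(2q), so 10 ∣ s; and since 20 = 5·4, s = 4·(5q), so 4 ∣ s.

[⇐] Suppose 10 ∣ s and 4 ∣ s. Any common multiple of 10 and 4 is a multiple of their lcm; here lcm(10, 4) = 10·4/gcd(10, 4) = 40/2 = 20, so 20 ∣ s.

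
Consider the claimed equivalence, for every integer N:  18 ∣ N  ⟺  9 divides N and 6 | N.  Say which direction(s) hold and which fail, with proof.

(⟹) If 18 ∣ N, write N = 18q. Since 18 = 2·9, N = 9·(2q), so 9 ∣ N; and since 18 = 3·6, N = 6·(3q), so 6 ∣ N.

(⟸) Suppose 9 ∣ N and 6 ∣ N. Any common multiple of 9 and 6 is a multiple of their lcm; here lcm(9, 6) = 9·6/gcd(9, 6) = 54/3 = 18, so 18 ∣ N.

Both directions hold; the statement is true.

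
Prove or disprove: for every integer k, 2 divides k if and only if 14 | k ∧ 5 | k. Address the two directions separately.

(⟹) This fails: take k = 2. Certainly 2 ∣ 2, but 14 ∤ 2.

(⟸) Suppose 14 ∣ k and 5 ∣ k. Any common multiple of 14 and 5 is a multiple of their lcm; here gcd(14, 5) = 1, so lcm(14, 5) = 14·5 = 70, so 70 ∣ k. Since 2 ∣ 70, it follows that 2 ∣ k.

(⇒) fails; (⇐) holds.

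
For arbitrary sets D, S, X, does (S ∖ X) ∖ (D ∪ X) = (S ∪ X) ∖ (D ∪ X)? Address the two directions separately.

Both inclusions hold.

(⊆) Let x ∈ (S ∖ X) ∖ (D ∪ X). Then x ∈ S and x ∉ D, X, from which x ∈ (S ∪ X) ∖ (D ∪ X).

(⊇) Let x ∈ (S ∪ X) ∖ (D ∪ X). Then x ∈ S and x ∉ D, X, from which x ∈ (S ∖ X) ∖ (D ∪ X).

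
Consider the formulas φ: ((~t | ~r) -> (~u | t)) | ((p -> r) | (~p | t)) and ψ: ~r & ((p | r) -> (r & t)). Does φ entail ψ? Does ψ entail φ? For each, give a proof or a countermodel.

(⟹) This fails. Under r = T, p = F, t = F, u = F, the left side is true but the right side is false.

(⟸) Assume the antecedent. If p is true, the antecedent cannot hold. If p is false, the consequent reduces to true regardless of the other variables. Either way the consequent holds.

Not equivalent: only (⇐) holds.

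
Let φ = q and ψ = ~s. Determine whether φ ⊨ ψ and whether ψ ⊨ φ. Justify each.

(⟹) This fails. Under q = T, s = T, the left side is true but the right side is false.

(⟸) This fails. Under q = F, s = F, the left side is false but the right side is true.

Neither implication holds.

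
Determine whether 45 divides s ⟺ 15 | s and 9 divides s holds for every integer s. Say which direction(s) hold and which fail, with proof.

Both directions hold.

[⇒] If 45 ∣ s, write s = 45q. Since 45 = 3·15, s = 15·(3q), so 15 ∣ s; and since 45 = 5·9, s = 9·(5q), so 9 ∣ s.

[⇐] Suppose 15 ∣ s and 9 ∣ s. Any common multiple of 15 and 9 is a multiple of their lcm; here lcm(15, 9) = 15·9/gcd(15, 9) = 135/3 = 45, so 45 ∣ s.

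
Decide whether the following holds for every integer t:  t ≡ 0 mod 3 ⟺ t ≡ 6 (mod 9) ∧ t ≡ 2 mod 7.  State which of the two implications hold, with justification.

Only the reverse direction holds.

Forward direction. This fails: t = 0 gives 0 ≡ 0 (mod 3) but 0 ≡ 0 (mod 9), so the conjunction on the right does not hold.

Converse. If t ≡ 6 (mod 9) and t ≡ 2 (mod 7), then by the Chinese remainder theorem t ≡ 51 (mod 63). Since 51 ≡ 0 (mod 3) and 3 ∣ 63, we get t ≡ 0 (mod 3).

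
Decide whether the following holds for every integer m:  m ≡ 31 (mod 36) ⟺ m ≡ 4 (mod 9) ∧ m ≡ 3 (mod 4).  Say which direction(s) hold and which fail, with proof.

[⇒] Suppose m ≡ 31 (mod 36); write m = 36j + 31. Since 9 ∣ 36, reducing mod 9 gives m ≡ 31 ≡ 4 (mod 9); since 4 ∣ 36, reducing mod 4 gives m ≡ 31 ≡ 3 (mod 4).

[⇐] Conversely, if m ≡ 4 (mod 9) and m ≡ 3 (mod 4), then by the Chinese remainder theorem m ≡ 31 (mod 36). This is exactly m ≡ 31 (mod 36).

Both implications hold.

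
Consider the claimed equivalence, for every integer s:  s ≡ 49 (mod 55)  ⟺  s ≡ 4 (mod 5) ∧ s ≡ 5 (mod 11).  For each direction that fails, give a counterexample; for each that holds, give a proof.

Equivalent; both directions hold.

Forward direction. Suppose s ≡ 49 (mod 55); write s = 55j + 49. Since 5 ∣ 55, reducing mod 5 gives s ≡ 49 ≡ 4 (mod 5); since 11 ∣ 55, reducing mod 11 gives s ≡ 49 ≡ 5 (mod 11).

Converse. If s ≡ 4 (mod 5) and s ≡ 5 (mod 11), then by the Chinese remainder theorem s ≡ 49 (mod 55). This is exactly s ≡ 49 (mod 55).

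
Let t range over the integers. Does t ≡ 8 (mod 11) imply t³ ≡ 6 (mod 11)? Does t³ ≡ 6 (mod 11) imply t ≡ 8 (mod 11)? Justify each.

(⇒) Suppose t ≡ 8 (mod 11). Write t = 11j + 8. Then (11j + 8)³ = 1331j³ + 2904j² + 2112j + 512 = 11(121j³ + 264j² + 192j + 46) + 6, so t³ ≡ 6 (mod 11).

(⇐) For the converse, argue contrapositively. If t ≢ 8 (mod 11), then t is congruent to one of 0, 1, 2, 3, 4, 5, 6, 7, 9, 10 modulo 11, and these give t³ ≡ 0, 1, 8, 5, 9, 4, 7, 2, 3, 10 respectively — never 6.

Equivalent; both directions hold.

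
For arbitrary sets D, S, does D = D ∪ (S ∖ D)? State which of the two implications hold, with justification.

The sets are not equal: only the forward inclusion holds.

(⊆) Let x ∈ D. Then either x ∈ D and x ∉ S; or x ∈ D ∩ S. In each case x ∈ D ∪ (S ∖ D), so D ⊆ D ∪ (S ∖ D).

(⊇) This inclusion fails. Take D = ∅, S = {1}; then 1 ∈ D ∪ (S ∖ D) but 1 ∉ D.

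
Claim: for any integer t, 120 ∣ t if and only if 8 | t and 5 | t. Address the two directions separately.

Only the forward implication holds.

Forward direction. If 120 ∣ t, write t = 120q. Since 120 = 15·8, t = 8·(15q), so 8 ∣ t; and since 120 = 24·5, t = 5·(24q), so 5 ∣ t.

Converse. This fails: take t = 40. Both 8 ∣ 40 and 5 ∣ 40, yet 40 is not a multiple of 120 (since 40 = 0·120 + 40), so 120 ∤ 40.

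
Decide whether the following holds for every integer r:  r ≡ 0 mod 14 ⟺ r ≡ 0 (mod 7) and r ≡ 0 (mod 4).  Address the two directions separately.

Only the converse holds.

(⇐) If r ≡ 0 (mod 7) and r ≡ 0 (mod 4), then by the Chinese remainder theorem r ≡ 0 (mod 28). Since 0 ≡ 0 (mod 14) and 14 ∣ 28, we get r ≡ 0 (mod 14).

(⇒) This fails: r = 14 gives 14 ≡ 0 (mod 14) but 14 ≡ 2 (mod 4), so the conjunction on the right does not hold.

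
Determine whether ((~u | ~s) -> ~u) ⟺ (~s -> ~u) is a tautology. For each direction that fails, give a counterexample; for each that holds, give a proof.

Both implications hold.

[⇒] Assume the antecedent. If s is true, ~s -> ~u reduces to true regardless of the other variables. If s is false, the antecedent forces (s = F, u = F), and ~s -> ~u holds there. Either way ~s -> ~u holds.

[⇐] Assume the antecedent. If s is true, (~u | ~s) -> ~u reduces to true regardless of the other variables. If s is false, the antecedent forces (s = F, u = F), and (~u | ~s) -> ~u holds there. Either way (~u | ~s) -> ~u holds.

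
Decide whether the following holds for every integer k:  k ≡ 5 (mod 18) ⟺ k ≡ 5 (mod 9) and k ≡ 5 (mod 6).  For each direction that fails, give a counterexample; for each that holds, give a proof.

(⟹) Suppose k ≡ 5 (mod 18); write k = 18j + 5. Since 9 ∣ 18, reducing mod 9 gives k ≡ 5 (mod 9); since 6 ∣ 18, reducing mod 6 gives k ≡ 5 (mod 6).

(⟸) Conversely, if k ≡ 5 (mod 9) and k ≡ 5 (mod 6), then by the Chinese remainder theorem k ≡ 5 (mod 18). This is exactly k ≡ 5 (mod 18).

Both implications hold.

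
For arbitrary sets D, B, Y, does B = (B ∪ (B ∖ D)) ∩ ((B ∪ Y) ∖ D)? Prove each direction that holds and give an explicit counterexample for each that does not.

(⟹) This inclusion fails. Take D = {1}, B = {1}, Y = ∅; then 1 ∈ B but 1 ∉ (B ∪ (B ∖ D)) ∩ ((B ∪ Y) ∖ D).

(⟸) Let x ∈ (B ∪ (B ∖ D)) ∩ ((B ∪ Y) ∖ D). Then either x ∈ B and x ∉ D, Y; or x ∈ B ∩ Y and x ∉ D. In each case x ∈ B, so (B ∪ (B ∖ D)) ∩ ((B ∪ Y) ∖ D) ⊆ B.

Only the reverse inclusion holds.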